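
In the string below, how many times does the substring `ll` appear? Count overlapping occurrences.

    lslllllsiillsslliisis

Sliding a length-2 window over the 21 characters (20 positions):
  position 3–4: ll
  position 4–5: ll
  position 5–6: ll
  position 6–7: ll
  position 11–12: ll
  position 15–16: ll

6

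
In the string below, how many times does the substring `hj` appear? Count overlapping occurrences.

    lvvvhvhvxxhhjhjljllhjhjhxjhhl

4

Sliding a length-2 window over the 29 characters (28 positions):
  position 12–13: hj
  position 14–15: hj
  position 20–21: hj
  position 22–23: hj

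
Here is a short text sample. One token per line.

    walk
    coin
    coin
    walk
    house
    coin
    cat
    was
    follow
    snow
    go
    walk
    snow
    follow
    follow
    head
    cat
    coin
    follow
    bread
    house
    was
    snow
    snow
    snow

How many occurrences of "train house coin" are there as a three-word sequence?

Scanning the 23 overlapping trigram windows for "train house coin":
  (none found)

0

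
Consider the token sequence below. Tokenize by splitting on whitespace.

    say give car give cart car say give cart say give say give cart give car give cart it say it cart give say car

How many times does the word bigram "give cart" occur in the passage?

4

Scanning the 24 overlapping bigram windows for "give cart":
  position 4–5: give cart
  position 8–9: give cart
  position 13–14: give cart
  position 17–18: give cart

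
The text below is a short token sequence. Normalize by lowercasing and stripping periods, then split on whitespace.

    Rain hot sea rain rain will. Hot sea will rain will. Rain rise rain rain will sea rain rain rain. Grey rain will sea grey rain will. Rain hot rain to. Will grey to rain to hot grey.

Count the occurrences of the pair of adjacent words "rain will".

5

Scanning the 37 overlapping bigram windows for "rain will":
  position 5–6: rain will
  position 10–11: rain will
  position 15–16: rain will
  position 22–23: rain will
  position 26–27: rain will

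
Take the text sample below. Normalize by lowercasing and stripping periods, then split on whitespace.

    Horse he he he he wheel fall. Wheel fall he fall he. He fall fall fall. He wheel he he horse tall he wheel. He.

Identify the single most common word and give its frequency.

Unigram frequencies (highest first):
  he: 12
  fall: 6
  wheel: 4
  horse: 2
  tall: 1

"he", 12 times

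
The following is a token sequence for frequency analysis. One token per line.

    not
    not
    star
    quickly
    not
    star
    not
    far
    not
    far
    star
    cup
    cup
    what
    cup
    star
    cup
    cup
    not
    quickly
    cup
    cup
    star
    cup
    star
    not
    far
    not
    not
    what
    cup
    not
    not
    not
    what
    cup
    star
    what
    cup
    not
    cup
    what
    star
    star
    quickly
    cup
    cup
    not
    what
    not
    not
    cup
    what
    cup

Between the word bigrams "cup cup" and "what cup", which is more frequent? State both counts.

"cup cup": 4 occurrences
"what cup": 5 occurrences

"what cup" (5 vs 4)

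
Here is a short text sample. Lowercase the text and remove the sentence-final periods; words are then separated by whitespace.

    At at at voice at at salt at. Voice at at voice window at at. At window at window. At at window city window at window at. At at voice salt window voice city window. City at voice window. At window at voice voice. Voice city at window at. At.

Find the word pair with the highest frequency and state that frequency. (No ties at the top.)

"at at", 10 times

Bigram frequencies (highest first):
  at at: 10
  window at: 8
  at voice: 6
  at window: 6
  voice at: 2
  voice window: 2
  … (10 more, each ≤ 2)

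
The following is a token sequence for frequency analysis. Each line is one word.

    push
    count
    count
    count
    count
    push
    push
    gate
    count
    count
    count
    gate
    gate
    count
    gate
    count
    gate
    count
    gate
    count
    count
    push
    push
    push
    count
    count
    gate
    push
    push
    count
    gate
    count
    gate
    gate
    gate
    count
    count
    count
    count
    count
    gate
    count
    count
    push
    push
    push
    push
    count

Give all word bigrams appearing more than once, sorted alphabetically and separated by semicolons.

Bigram counts meeting the condition (more than once):
  count count: 12
  count gate: 8
  count push: 3
  gate count: 8
  gate gate: 3
  push count: 4
  push push: 7

count count; count gate; count push; gate count; gate gate; push count; push push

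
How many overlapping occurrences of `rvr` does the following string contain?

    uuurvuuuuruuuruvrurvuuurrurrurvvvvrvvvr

0

Sliding a length-3 window over the 39 characters (37 positions):
  (no match at any position)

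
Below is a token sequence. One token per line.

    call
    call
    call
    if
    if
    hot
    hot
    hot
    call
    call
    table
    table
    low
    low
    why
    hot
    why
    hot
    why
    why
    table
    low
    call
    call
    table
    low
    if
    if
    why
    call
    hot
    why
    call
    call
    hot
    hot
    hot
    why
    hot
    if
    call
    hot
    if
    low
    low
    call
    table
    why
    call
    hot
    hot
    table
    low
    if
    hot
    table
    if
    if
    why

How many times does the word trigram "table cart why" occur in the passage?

Scanning the 57 overlapping trigram windows for "table cart why":
  (none found)

0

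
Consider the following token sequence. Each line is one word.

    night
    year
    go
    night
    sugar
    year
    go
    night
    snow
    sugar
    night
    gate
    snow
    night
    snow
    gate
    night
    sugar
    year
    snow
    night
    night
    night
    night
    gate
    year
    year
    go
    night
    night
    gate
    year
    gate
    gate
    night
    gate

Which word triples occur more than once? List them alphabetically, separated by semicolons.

Trigram counts meeting the condition (more than once):
  night gate year: 2
  night night gate: 2
  night night night: 2
  night sugar year: 2
  year go night: 3

night gate year; night night gate; night night night; night sugar year; year go night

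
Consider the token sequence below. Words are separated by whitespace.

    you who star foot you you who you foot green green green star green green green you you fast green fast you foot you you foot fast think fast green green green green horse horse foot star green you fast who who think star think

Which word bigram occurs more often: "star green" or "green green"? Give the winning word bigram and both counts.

"green green" (7 vs 2)

"star green": 2 occurrences
"green green": 7 occurrences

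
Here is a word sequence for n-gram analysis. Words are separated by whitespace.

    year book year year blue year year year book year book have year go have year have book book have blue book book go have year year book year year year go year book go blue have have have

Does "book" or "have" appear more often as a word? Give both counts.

"book" (9 vs 8)

"book": 9 occurrences
"have": 8 occurrences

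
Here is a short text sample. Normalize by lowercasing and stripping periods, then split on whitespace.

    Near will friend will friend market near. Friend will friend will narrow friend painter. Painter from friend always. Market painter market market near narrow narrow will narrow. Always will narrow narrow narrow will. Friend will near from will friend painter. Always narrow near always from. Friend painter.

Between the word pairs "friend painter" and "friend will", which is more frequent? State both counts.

"friend will" (4 vs 3)

"friend painter": 3 occurrences
"friend will": 4 occurrences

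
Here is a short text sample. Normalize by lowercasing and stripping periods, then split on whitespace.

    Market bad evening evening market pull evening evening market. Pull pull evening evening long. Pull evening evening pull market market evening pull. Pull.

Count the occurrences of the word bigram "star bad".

Scanning the 22 overlapping bigram windows for "star bad":
  (none found)

0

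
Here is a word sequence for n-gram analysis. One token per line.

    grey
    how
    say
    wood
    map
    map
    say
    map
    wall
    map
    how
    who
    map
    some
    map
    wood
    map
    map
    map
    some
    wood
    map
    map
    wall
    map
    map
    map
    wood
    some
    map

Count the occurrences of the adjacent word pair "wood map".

3

Scanning the 29 overlapping bigram windows for "wood map":
  position 4–5: wood map
  position 16–17: wood map
  position 21–22: wood map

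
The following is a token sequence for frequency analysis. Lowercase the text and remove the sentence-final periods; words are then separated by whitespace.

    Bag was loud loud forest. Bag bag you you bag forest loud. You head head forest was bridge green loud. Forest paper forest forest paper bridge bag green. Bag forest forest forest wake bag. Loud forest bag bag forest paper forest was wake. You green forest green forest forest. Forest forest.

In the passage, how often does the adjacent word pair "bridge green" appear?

1

Scanning the 50 overlapping bigram windows for "bridge green":
  position 18–19: bridge green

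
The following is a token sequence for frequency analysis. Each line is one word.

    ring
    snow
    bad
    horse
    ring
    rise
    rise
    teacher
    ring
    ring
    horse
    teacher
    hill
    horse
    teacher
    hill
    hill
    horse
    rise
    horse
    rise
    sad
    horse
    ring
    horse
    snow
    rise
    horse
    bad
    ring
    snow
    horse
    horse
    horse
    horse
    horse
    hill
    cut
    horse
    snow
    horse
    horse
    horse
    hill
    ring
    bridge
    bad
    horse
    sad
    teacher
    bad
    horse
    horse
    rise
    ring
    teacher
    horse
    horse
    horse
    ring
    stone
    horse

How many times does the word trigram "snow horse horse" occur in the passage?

Scanning the 60 overlapping trigram windows for "snow horse horse":
  position 31–33: snow horse horse
  position 40–42: snow horse horse

2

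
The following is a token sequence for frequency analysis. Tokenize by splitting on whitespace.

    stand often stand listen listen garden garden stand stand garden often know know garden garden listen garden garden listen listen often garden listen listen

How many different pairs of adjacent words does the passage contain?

24 tokens → 23 bigram windows in total.
Repeated bigrams (each contributes count−1 duplicates):
  garden garden: 3
  garden listen: 3
  listen listen: 3
  listen garden: 2
7 duplicate windows → 23 − 7 = 16 distinct.

16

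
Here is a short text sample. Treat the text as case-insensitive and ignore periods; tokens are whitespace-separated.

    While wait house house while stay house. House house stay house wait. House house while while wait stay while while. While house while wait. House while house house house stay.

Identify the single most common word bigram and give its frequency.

"house house", 6 times

Bigram frequencies (highest first):
  house house: 6
  house while: 4
  while wait: 3
  wait house: 3
  while while: 3
  stay house: 2
  … (6 more, each ≤ 2)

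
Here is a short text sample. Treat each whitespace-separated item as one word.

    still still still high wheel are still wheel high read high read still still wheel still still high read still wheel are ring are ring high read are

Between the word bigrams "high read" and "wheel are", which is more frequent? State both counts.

"high read" (4 vs 2)

"high read": 4 occurrences
"wheel are": 2 occurrences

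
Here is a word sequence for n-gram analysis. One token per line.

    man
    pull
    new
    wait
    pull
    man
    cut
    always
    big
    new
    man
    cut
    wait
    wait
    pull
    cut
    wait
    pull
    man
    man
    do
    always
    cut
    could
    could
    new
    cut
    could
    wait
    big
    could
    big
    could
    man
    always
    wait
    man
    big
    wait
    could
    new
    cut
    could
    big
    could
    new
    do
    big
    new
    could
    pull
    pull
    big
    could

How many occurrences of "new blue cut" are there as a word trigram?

Scanning the 52 overlapping trigram windows for "new blue cut":
  (none found)

0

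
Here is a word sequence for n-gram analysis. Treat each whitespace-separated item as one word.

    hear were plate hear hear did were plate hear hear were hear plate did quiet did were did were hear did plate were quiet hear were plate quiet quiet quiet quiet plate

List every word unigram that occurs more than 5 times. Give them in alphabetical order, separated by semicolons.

Unigram counts meeting the condition (more than 5 times):
  hear: 8
  plate: 6
  quiet: 6
  were: 7

hear; plate; quiet; were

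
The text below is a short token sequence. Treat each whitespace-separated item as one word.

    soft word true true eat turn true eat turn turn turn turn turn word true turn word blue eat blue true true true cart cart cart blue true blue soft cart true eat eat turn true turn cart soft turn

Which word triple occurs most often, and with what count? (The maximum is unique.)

"turn turn turn", 3 times

Trigram frequencies (highest first):
  turn turn turn: 3
  true eat turn: 2
  eat turn true: 2
  soft word true: 1
  word true true: 1
  true true eat: 1
  … (28 more, each ≤ 1)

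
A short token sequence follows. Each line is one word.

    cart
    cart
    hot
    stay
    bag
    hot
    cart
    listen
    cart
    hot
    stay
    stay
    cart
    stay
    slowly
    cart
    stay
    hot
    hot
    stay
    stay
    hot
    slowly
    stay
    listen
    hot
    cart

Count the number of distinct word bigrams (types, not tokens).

19

27 tokens → 26 bigram windows in total.
Repeated bigrams (each contributes count−1 duplicates):
  hot stay: 3
  cart hot: 2
  cart stay: 2
  hot cart: 2
  stay hot: 2
  stay stay: 2
7 duplicate windows → 26 − 7 = 19 distinct.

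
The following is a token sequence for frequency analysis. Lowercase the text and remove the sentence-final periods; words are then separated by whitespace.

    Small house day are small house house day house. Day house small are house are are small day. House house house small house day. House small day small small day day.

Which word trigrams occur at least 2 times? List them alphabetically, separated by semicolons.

Trigram counts meeting the condition (at least 2 times):
  day house small: 2
  house day house: 3
  small house day: 2

day house small; house day house; small house day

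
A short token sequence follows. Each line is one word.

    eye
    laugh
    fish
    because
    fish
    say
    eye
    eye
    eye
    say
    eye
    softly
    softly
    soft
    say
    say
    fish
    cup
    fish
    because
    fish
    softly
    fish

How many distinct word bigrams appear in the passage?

18

23 tokens → 22 bigram windows in total.
Repeated bigrams (each contributes count−1 duplicates):
  because fish: 2
  eye eye: 2
  fish because: 2
  say eye: 2
4 duplicate windows → 22 − 4 = 18 distinct.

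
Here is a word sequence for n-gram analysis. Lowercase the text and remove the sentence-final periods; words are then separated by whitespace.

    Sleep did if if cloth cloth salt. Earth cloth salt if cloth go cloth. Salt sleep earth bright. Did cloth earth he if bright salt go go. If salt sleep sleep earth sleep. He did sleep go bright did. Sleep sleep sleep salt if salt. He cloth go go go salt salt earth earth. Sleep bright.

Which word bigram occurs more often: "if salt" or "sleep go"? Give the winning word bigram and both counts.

"if salt": 2 occurrences
"sleep go": 1 occurrence

"if salt" (2 vs 1)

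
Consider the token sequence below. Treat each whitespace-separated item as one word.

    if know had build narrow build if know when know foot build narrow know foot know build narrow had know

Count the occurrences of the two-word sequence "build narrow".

3

Scanning the 19 overlapping bigram windows for "build narrow":
  position 4–5: build narrow
  position 12–13: build narrow
  position 17–18: build narrow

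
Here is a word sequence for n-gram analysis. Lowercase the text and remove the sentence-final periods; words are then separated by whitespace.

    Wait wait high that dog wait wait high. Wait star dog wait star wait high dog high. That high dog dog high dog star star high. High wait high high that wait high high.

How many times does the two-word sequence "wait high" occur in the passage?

5

Scanning the 33 overlapping bigram windows for "wait high":
  position 2–3: wait high
  position 7–8: wait high
  position 14–15: wait high
  position 28–29: wait high
  position 32–33: wait high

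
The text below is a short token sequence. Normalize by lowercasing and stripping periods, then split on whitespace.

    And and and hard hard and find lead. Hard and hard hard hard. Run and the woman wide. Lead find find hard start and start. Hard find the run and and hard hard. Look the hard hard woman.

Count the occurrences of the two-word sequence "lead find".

Scanning the 37 overlapping bigram windows for "lead find":
  position 19–20: lead find

1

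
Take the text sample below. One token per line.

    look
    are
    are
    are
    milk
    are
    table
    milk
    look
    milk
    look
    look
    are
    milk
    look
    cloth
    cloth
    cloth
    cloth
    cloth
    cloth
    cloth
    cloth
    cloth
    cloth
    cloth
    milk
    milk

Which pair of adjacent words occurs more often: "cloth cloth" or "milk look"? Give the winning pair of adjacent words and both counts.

"cloth cloth" (10 vs 3)

"cloth cloth": 10 occurrences
"milk look": 3 occurrences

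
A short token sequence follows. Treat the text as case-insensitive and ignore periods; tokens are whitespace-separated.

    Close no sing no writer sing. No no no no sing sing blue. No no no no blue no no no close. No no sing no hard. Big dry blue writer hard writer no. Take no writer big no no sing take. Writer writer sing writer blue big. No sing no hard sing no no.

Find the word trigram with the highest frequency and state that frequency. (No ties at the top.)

Trigram frequencies (highest first):
  no no no: 5
  no sing no: 3
  no no sing: 3
  sing no no: 2
  blue no no: 2
  sing no hard: 2
  … (36 more, each ≤ 1)

"no no no", 5 times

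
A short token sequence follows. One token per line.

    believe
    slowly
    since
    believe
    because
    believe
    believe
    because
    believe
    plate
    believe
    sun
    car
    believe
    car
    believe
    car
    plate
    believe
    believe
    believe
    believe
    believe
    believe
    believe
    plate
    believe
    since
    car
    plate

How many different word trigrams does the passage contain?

21

30 tokens → 28 trigram windows in total.
Repeated trigrams (each contributes count−1 duplicates):
  believe believe believe: 5
  believe because believe: 2
  believe plate believe: 2
  car believe car: 2
7 duplicate windows → 28 − 7 = 21 distinct.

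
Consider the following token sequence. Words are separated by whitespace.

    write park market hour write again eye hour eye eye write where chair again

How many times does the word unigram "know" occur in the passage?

Scanning the 14 tokens for "know":
  (none found)

0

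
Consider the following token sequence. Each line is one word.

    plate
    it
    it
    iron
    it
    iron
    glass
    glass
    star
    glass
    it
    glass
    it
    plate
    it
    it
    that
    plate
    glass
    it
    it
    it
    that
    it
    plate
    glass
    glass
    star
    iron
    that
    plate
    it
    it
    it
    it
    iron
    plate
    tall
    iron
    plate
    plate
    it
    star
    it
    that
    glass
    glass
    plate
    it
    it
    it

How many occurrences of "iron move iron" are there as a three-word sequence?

0

Scanning the 49 overlapping trigram windows for "iron move iron":
  (none found)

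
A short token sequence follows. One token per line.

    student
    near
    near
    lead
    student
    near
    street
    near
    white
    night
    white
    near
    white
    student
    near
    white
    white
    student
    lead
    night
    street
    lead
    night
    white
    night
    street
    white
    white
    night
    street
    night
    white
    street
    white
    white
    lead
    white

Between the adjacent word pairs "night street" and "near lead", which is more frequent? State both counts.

"night street" (3 vs 1)

"night street": 3 occurrences
"near lead": 1 occurrence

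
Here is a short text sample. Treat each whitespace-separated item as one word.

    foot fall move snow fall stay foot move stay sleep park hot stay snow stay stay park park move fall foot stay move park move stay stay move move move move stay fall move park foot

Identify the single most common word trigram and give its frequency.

Trigram frequencies (highest first):
  move move move: 2
  foot fall move: 1
  fall move snow: 1
  move snow fall: 1
  snow fall stay: 1
  fall stay foot: 1
  … (27 more, each ≤ 1)

"move move move", 2 times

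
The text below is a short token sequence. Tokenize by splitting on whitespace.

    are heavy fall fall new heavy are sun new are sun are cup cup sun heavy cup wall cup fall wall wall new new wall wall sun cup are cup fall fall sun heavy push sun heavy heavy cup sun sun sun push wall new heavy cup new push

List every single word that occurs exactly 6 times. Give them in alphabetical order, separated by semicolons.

new; wall

Unigram counts meeting the condition (exactly 6 times):
  new: 6
  wall: 6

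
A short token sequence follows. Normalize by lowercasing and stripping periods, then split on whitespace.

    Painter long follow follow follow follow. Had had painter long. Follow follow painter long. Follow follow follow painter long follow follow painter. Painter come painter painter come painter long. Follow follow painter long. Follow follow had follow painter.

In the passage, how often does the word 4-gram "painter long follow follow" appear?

Scanning the 35 overlapping 4-gram windows for "painter long follow follow":
  position 1–4: painter long follow follow
  position 9–12: painter long follow follow
  position 13–16: painter long follow follow
  position 18–21: painter long follow follow
  position 28–31: painter long follow follow
  position 32–35: painter long follow follow

6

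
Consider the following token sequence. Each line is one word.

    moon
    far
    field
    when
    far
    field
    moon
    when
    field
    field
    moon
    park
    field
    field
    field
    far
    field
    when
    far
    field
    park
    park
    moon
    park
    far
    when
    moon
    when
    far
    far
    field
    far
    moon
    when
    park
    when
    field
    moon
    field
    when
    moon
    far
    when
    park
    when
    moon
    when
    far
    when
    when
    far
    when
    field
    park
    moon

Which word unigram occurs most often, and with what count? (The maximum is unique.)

"when", 14 times

Unigram frequencies (highest first):
  when: 14
  field: 13
  far: 11
  moon: 10
  park: 7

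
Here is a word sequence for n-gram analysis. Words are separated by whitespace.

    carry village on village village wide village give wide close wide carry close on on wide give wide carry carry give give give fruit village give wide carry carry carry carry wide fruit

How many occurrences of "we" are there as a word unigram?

Scanning the 33 tokens for "we":
  (none found)

0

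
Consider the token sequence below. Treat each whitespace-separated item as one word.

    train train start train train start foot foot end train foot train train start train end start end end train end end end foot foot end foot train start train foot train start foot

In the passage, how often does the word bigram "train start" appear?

Scanning the 33 overlapping bigram windows for "train start":
  position 2–3: train start
  position 5–6: train start
  position 13–14: train start
  position 28–29: train start
  position 32–33: train start

5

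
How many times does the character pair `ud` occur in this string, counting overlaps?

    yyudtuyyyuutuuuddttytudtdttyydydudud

Sliding a length-2 window over the 36 characters (35 positions):
  position 3–4: ud
  position 15–16: ud
  position 22–23: ud
  position 33–34: ud
  position 35–36: ud

5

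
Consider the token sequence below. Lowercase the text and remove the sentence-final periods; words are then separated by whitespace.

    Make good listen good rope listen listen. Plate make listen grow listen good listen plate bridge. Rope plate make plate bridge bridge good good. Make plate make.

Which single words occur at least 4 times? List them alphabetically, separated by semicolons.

Unigram counts meeting the condition (at least 4 times):
  good: 5
  listen: 6
  make: 5
  plate: 5

good; listen; make; plate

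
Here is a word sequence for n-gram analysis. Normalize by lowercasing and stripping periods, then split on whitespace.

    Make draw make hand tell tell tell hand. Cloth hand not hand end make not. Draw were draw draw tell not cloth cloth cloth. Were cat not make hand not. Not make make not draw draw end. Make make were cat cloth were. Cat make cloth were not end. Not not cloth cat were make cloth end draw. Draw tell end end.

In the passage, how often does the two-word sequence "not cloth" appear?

2

Scanning the 61 overlapping bigram windows for "not cloth":
  position 21–22: not cloth
  position 51–52: not cloth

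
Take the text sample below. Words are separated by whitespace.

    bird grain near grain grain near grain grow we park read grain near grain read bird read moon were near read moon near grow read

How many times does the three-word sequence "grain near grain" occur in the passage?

3

Scanning the 23 overlapping trigram windows for "grain near grain":
  position 2–4: grain near grain
  position 5–7: grain near grain
  position 12–14: grain near grain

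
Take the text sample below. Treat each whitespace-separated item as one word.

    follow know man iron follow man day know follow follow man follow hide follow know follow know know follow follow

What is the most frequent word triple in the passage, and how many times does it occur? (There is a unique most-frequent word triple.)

"know follow follow", 2 times

Trigram frequencies (highest first):
  know follow follow: 2
  follow know man: 1
  know man iron: 1
  man iron follow: 1
  iron follow man: 1
  follow man day: 1
  … (11 more, each ≤ 1)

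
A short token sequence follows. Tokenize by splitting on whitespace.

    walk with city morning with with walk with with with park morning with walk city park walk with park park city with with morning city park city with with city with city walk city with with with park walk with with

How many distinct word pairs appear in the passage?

17

41 tokens → 40 bigram windows in total.
Repeated bigrams (each contributes count−1 duplicates):
  with with: 8
  city with: 4
  walk with: 4
  with city: 3
  with park: 3
  city park: 2
  morning with: 2
  park city: 2
  … (3 more repeated)
23 duplicate windows → 40 − 23 = 17 distinct.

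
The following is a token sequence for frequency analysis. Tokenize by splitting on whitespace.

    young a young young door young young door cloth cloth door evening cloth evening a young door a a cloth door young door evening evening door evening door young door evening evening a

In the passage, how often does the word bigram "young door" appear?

Scanning the 32 overlapping bigram windows for "young door":
  position 4–5: young door
  position 7–8: young door
  position 16–17: young door
  position 22–23: young door
  position 29–30: young door

5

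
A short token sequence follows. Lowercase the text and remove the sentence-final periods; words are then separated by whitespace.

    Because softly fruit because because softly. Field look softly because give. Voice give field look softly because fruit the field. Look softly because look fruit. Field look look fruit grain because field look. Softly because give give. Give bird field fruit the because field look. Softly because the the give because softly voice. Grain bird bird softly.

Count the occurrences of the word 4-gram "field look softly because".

Scanning the 54 overlapping 4-gram windows for "field look softly because":
  position 7–10: field look softly because
  position 14–17: field look softly because
  position 20–23: field look softly because
  position 32–35: field look softly because
  position 44–47: field look softly because

5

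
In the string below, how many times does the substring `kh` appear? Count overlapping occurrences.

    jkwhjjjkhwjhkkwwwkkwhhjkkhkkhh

3

Sliding a length-2 window over the 30 characters (29 positions):
  position 8–9: kh
  position 25–26: kh
  position 28–29: kh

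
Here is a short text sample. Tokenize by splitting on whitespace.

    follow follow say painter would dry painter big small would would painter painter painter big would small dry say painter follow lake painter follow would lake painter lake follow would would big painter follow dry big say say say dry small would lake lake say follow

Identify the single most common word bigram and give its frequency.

Bigram frequencies (highest first):
  painter follow: 3
  say painter: 2
  painter big: 2
  small would: 2
  would would: 2
  painter painter: 2
  … (28 more, each ≤ 2)

"painter follow", 3 times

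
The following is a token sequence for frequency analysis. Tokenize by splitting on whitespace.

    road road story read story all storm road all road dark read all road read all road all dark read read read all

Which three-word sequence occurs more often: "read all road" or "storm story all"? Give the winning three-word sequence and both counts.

"read all road" (2 vs 0)

"read all road": 2 occurrences
"storm story all": 0 occurrences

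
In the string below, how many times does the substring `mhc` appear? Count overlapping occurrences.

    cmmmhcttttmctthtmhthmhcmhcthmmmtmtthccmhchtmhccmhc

6

Sliding a length-3 window over the 50 characters (48 positions):
  position 4–6: mhc
  position 21–23: mhc
  position 24–26: mhc
  position 39–41: mhc
  position 44–46: mhc
  position 48–50: mhc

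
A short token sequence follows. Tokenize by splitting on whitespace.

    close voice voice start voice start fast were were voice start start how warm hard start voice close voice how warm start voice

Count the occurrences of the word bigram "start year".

0

Scanning the 22 overlapping bigram windows for "start year":
  (none found)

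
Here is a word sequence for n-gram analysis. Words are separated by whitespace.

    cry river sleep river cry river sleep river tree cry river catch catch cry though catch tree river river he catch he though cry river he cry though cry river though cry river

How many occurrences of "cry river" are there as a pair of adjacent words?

6

Scanning the 32 overlapping bigram windows for "cry river":
  position 1–2: cry river
  position 5–6: cry river
  position 10–11: cry river
  position 24–25: cry river
  position 29–30: cry river
  position 32–33: cry river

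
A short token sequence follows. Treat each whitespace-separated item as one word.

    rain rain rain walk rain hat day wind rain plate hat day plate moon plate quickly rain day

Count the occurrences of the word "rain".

6

Scanning the 18 tokens for "rain":
  position 1: rain
  position 2: rain
  position 3: rain
  position 5: rain
  position 9: rain
  position 17: rain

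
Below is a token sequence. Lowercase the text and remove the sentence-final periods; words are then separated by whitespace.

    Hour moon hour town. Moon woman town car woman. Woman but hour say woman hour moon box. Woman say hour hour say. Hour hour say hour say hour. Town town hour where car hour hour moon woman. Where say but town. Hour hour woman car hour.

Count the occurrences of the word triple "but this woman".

Scanning the 44 overlapping trigram windows for "but this woman":
  (none found)

0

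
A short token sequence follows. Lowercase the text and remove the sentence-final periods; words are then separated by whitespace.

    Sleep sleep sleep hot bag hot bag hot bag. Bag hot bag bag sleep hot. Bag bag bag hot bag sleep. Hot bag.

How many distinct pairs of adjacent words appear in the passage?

23 tokens → 22 bigram windows in total.
Repeated bigrams (each contributes count−1 duplicates):
  hot bag: 7
  bag bag: 4
  bag hot: 4
  sleep hot: 3
  bag sleep: 2
  sleep sleep: 2
16 duplicate windows → 22 − 16 = 6 distinct.

6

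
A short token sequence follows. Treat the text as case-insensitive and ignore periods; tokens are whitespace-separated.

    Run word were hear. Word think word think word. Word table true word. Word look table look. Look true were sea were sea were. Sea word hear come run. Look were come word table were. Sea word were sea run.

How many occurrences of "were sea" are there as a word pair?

Scanning the 39 overlapping bigram windows for "were sea":
  position 20–21: were sea
  position 22–23: were sea
  position 24–25: were sea
  position 35–36: were sea
  position 38–39: were sea

5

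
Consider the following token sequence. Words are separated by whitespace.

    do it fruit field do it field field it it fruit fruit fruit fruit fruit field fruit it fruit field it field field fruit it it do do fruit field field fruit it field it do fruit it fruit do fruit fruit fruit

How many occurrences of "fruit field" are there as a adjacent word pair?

Scanning the 42 overlapping bigram windows for "fruit field":
  position 3–4: fruit field
  position 15–16: fruit field
  position 19–20: fruit field
  position 29–30: fruit field

4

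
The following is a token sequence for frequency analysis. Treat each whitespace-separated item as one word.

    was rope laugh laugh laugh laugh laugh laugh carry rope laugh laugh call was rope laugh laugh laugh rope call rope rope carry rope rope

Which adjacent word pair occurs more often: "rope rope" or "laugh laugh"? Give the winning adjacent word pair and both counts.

"rope rope": 2 occurrences
"laugh laugh": 8 occurrences

"laugh laugh" (8 vs 2)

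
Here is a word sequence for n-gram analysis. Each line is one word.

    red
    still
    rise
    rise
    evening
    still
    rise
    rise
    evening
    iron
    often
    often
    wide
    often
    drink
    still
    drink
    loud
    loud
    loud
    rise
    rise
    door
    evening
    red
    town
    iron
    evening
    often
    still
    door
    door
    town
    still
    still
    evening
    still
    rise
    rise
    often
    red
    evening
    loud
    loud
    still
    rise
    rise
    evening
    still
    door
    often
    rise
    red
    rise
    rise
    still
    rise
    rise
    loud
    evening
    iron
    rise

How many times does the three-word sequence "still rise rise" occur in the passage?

5

Scanning the 60 overlapping trigram windows for "still rise rise":
  position 2–4: still rise rise
  position 6–8: still rise rise
  position 37–39: still rise rise
  position 45–47: still rise rise
  position 56–58: still rise rise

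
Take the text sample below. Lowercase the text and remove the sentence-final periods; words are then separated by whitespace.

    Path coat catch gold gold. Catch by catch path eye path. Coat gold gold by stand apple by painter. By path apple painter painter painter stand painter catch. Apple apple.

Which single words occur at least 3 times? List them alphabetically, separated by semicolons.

Unigram counts meeting the condition (at least 3 times):
  apple: 4
  by: 4
  catch: 4
  gold: 4
  painter: 5
  path: 4

apple; by; catch; gold; painter; path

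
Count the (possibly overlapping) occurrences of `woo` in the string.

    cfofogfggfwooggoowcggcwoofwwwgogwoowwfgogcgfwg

3

Sliding a length-3 window over the 46 characters (44 positions):
  position 11–13: woo
  position 23–25: woo
  position 33–35: woo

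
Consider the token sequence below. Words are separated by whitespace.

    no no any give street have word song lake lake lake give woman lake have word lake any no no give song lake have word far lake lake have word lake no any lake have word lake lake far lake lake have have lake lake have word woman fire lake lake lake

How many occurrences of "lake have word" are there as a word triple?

Scanning the 50 overlapping trigram windows for "lake have word":
  position 14–16: lake have word
  position 23–25: lake have word
  position 28–30: lake have word
  position 34–36: lake have word
  position 45–47: lake have word

5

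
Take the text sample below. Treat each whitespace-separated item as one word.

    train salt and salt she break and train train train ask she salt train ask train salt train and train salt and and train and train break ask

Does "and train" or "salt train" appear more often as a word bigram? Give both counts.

"and train" (4 vs 2)

"and train": 4 occurrences
"salt train": 2 occurrences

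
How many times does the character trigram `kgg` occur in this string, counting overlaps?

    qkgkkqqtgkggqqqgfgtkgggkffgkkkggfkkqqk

Sliding a length-3 window over the 38 characters (36 positions):
  position 10–12: kgg
  position 20–22: kgg
  position 30–32: kgg

3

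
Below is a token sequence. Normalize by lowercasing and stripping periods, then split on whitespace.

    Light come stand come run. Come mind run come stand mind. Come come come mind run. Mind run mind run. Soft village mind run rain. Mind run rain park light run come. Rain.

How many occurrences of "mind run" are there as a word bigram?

Scanning the 32 overlapping bigram windows for "mind run":
  position 7–8: mind run
  position 15–16: mind run
  position 17–18: mind run
  position 19–20: mind run
  position 23–24: mind run
  position 26–27: mind run

6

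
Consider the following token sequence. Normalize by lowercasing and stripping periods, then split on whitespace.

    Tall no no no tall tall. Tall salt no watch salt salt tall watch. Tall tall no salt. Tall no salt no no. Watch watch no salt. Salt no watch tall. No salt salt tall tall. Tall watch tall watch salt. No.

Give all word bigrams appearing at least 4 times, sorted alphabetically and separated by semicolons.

Bigram counts meeting the condition (at least 4 times):
  no salt: 4
  salt no: 4
  tall no: 4
  tall tall: 5

no salt; salt no; tall no; tall tall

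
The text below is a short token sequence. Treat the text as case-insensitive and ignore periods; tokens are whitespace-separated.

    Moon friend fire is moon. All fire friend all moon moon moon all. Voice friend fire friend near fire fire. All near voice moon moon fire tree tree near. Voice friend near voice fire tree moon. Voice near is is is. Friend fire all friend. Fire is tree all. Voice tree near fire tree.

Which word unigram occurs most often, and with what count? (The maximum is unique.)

"fire", 10 times

Unigram frequencies (highest first):
  fire: 10
  moon: 8
  friend: 7
  all: 6
  voice: 6
  near: 6
  … (2 more, each ≤ 6)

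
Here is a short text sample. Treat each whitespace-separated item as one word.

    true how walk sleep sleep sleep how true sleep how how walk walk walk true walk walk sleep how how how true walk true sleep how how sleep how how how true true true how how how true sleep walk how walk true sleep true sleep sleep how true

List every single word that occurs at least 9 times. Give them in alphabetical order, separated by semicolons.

Unigram counts meeting the condition (at least 9 times):
  how: 17
  sleep: 11
  true: 12
  walk: 9

how; sleep; true; walk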